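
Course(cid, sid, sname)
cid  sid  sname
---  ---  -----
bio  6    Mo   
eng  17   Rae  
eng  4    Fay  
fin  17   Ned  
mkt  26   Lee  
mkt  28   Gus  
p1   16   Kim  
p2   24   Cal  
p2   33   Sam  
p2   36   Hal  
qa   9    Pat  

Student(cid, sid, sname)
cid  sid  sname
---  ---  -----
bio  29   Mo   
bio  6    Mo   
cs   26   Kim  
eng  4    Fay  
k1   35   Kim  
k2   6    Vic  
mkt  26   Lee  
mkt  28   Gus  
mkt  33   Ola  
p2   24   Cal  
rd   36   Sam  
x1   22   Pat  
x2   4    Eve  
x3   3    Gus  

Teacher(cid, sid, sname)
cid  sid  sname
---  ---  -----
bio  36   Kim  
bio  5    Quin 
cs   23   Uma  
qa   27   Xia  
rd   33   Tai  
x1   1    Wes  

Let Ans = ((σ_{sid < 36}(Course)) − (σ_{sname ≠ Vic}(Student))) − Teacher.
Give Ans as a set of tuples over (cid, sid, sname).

Selection sid < 36: {(bio, 6, Mo), (eng, 17, Rae), (eng, 4, Fay), (fin, 17, Ned), (mkt, 26, Lee), (mkt, 28, Gus), (p1, 16, Kim), (p2, 24, Cal), (p2, 33, Sam), (qa, 9, Pat)}
Selection sname ≠ Vic: {(bio, 29, Mo), (bio, 6, Mo), (cs, 26, Kim), (eng, 4, Fay), (k1, 35, Kim), (mkt, 26, Lee), (mkt, 28, Gus), (mkt, 33, Ola), (p2, 24, Cal), (rd, 36, Sam), (x1, 22, Pat), (x2, 4, Eve), (x3, 3, Gus)}
Difference: {(bio, 6, Mo), (eng, 17, Rae), (eng, 4, Fay), (fin, 17, Ned), (mkt, 26, Lee), (mkt, 28, Gus), (p1, 16, Kim), (p2, 24, Cal), (p2, 33, Sam), (qa, 9, Pat)} with {(bio, 29, Mo), (bio, 6, Mo), (cs, 26, Kim), (eng, 4, Fay), (k1, 35, Kim), (mkt, 26, Lee), (mkt, 28, Gus), (mkt, 33, Ola), (p2, 24, Cal), (rd, 36, Sam), (x1, 22, Pat), (x2, 4, Eve), (x3, 3, Gus)} → {(eng, 17, Rae), (fin, 17, Ned), (p1, 16, Kim), (p2, 33, Sam), (qa, 9, Pat)}
Difference: {(eng, 17, Rae), (fin, 17, Ned), (p1, 16, Kim), (p2, 33, Sam), (qa, 9, Pat)} with {(bio, 36, Kim), (bio, 5, Quin), (cs, 23, Uma), (qa, 27, Xia), (rd, 33, Tai), (x1, 1, Wes)} → {(eng, 17, Rae), (fin, 17, Ned), (p1, 16, Kim), (p2, 33, Sam), (qa, 9, Pat)}

{(eng, 17, Rae), (fin, 17, Ned), (p1, 16, Kim), (p2, 33, Sam), (qa, 9, Pat)}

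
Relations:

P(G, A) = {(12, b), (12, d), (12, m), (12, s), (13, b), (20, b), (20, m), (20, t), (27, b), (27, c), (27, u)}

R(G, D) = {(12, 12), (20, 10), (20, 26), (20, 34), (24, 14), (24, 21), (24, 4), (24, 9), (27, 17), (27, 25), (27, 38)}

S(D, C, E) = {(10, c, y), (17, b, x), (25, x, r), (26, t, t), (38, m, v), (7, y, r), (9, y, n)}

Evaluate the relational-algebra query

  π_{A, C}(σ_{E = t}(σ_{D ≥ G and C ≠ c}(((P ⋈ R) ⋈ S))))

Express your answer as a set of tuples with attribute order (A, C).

{(b, t), (m, t), (t, t)}

P ⋈ R (natural join on G): {(12, b, 12), (12, d, 12), (12, m, 12), (12, s, 12), (20, b, 10), (20, b, 26), (20, b, 34), (20, m, 10), (20, m, 26), (20, m, 34), (20, t, 10), (20, t, 26), (20, t, 34), (27, b, 17), (27, b, 25), (27, b, 38), (27, c, 17), (27, c, 25), (27, c, 38), (27, u, 17), (27, u, 25), (27, u, 38)}
(P ⋈ R) ⋈ S (natural join on D): {(20, b, 10, c, y), (20, b, 26, t, t), (20, m, 10, c, y), (20, m, 26, t, t), (20, t, 10, c, y), (20, t, 26, t, t), (27, b, 17, b, x), (27, b, 25, x, r), (27, b, 38, m, v), (27, c, 17, b, x), (27, c, 25, x, r), (27, c, 38, m, v), (27, u, 17, b, x), (27, u, 25, x, r), (27, u, 38, m, v)}
Selection D ≥ G and C ≠ c: {(20, b, 26, t, t), (20, m, 26, t, t), (20, t, 26, t, t), (27, b, 38, m, v), (27, c, 38, m, v), (27, u, 38, m, v)}
Selection E = t: {(20, b, 26, t, t), (20, m, 26, t, t), (20, t, 26, t, t)}
π[A, C]: project onto (A, C) → {(b, t), (m, t), (t, t)}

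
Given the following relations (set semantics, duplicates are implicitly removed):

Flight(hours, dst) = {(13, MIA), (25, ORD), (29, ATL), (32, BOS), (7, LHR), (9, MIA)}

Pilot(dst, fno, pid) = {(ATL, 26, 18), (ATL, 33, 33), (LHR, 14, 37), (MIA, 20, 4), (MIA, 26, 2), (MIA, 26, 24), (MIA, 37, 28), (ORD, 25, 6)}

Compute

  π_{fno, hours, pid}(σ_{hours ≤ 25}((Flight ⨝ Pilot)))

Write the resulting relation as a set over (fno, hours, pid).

Flight ⋈ Pilot (natural join on dst): {(13, MIA, 20, 4), (13, MIA, 26, 2), (13, MIA, 26, 24), (13, MIA, 37, 28), (25, ORD, 25, 6), (29, ATL, 26, 18), (29, ATL, 33, 33), (7, LHR, 14, 37), (9, MIA, 20, 4), (9, MIA, 26, 2), (9, MIA, 26, 24), (9, MIA, 37, 28)}
σ[hours ≤ 25]: keep tuples satisfying hours ≤ 25 → {(13, MIA, 20, 4), (13, MIA, 26, 2), (13, MIA, 26, 24), (13, MIA, 37, 28), (25, ORD, 25, 6), (7, LHR, 14, 37), (9, MIA, 20, 4), (9, MIA, 26, 2), (9, MIA, 26, 24), (9, MIA, 37, 28)}
π_{fno, hours, pid} gives {(14, 7, 37), (20, 13, 4), (20, 9, 4), (25, 25, 6), (26, 13, 2), (26, 13, 24), (26, 9, 2), (26, 9, 24), (37, 13, 28), (37, 9, 28)}.

{(14, 7, 37), (20, 13, 4), (20, 9, 4), (25, 25, 6), (26, 13, 2), (26, 13, 24), (26, 9, 2), (26, 9, 24), (37, 13, 28), (37, 9, 28)}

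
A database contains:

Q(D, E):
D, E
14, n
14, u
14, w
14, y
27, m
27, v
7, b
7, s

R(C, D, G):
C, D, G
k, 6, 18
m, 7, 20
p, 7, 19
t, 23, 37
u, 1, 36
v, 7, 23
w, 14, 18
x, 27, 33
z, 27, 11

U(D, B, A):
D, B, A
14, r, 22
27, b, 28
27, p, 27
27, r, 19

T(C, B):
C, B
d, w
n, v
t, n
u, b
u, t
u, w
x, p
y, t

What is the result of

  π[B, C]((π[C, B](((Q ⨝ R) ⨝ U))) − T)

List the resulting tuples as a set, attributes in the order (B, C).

Natural join on D: {(14, n, w, 18), (14, u, w, 18), (14, w, w, 18), (14, y, w, 18), (27, m, x, 33), (27, m, z, 11), (27, v, x, 33), (27, v, z, 11), (7, b, m, 20), (7, b, p, 19), (7, b, v, 23), (7, s, m, 20), (7, s, p, 19), (7, s, v, 23)}
Natural join on D: {(14, n, w, 18, r, 22), (14, u, w, 18, r, 22), (14, w, w, 18, r, 22), (14, y, w, 18, r, 22), (27, m, x, 33, b, 28), (27, m, x, 33, p, 27), (27, m, x, 33, r, 19), (27, m, z, 11, b, 28), (27, m, z, 11, p, 27), (27, m, z, 11, r, 19), (27, v, x, 33, b, 28), (27, v, x, 33, p, 27), (27, v, x, 33, r, 19), (27, v, z, 11, b, 28), (27, v, z, 11, p, 27), (27, v, z, 11, r, 19)}
π_{C, B} gives {(w, r), (x, b), (x, p), (x, r), (z, b), (z, p), (z, r)} (9 duplicate(s) eliminated).
Set difference of the two operands is {(w, r), (x, b), (x, r), (z, b), (z, p), (z, r)}.
π_{B, C} gives {(b, x), (b, z), (p, z), (r, w), (r, x), (r, z)}.

{(b, x), (b, z), (p, z), (r, w), (r, x), (r, z)}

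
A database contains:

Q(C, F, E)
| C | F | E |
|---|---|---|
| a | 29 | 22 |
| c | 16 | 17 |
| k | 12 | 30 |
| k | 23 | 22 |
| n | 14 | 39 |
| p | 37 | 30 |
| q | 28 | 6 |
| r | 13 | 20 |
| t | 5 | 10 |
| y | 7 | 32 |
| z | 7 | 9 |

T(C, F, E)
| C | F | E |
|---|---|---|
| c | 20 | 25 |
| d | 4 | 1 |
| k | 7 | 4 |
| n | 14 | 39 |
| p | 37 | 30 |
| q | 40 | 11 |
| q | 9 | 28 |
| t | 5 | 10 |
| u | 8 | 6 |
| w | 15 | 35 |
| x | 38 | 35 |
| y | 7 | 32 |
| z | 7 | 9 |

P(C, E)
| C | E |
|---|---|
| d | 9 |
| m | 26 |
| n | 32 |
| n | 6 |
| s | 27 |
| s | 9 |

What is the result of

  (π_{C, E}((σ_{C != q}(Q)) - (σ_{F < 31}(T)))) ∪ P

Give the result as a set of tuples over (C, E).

{(a, 22), (c, 17), (d, 9), (k, 22), (k, 30), (m, 26), (n, 32), (n, 6), (p, 30), (r, 20), (s, 27), (s, 9)}

σ[C != q]: keep tuples satisfying C != q → {(a, 29, 22), (c, 16, 17), (k, 12, 30), (k, 23, 22), (n, 14, 39), (p, 37, 30), (r, 13, 20), (t, 5, 10), (y, 7, 32), (z, 7, 9)}
σ[F < 31]: keep tuples satisfying F < 31 → {(c, 20, 25), (d, 4, 1), (k, 7, 4), (n, 14, 39), (q, 9, 28), (t, 5, 10), (u, 8, 6), (w, 15, 35), (y, 7, 32), (z, 7, 9)}
Taking the difference: {(a, 29, 22), (c, 16, 17), (k, 12, 30), (k, 23, 22), (p, 37, 30), (r, 13, 20)}
π[C, E]: project onto (C, E) → {(a, 22), (c, 17), (k, 22), (k, 30), (p, 30), (r, 20)}
Taking the union: {(a, 22), (c, 17), (d, 9), (k, 22), (k, 30), (m, 26), (n, 32), (n, 6), (p, 30), (r, 20), (s, 27), (s, 9)}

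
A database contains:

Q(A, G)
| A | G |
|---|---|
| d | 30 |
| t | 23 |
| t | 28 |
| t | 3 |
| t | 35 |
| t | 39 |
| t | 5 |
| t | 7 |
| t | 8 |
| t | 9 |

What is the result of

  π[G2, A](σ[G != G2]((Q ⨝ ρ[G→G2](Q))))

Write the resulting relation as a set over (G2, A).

ρ[G→G2]: schema becomes (A, G2); tuples unchanged.
Joining Q and ρ[G→G2](Q) on A yields {(d, 30, 30), (t, 23, 23), (t, 23, 28), (t, 23, 3), (t, 23, 35), (t, 23, 39), (t, 23, 5), (t, 23, 7), (t, 23, 8), (t, 23, 9), (t, 28, 23), (t, 28, 28), (t, 28, 3), (t, 28, 35), (t, 28, 39), (t, 28, 5), (t, 28, 7), (t, 28, 8), (t, 28, 9), (t, 3, 23), (t, 3, 28), (t, 3, 3), (t, 3, 35), (t, 3, 39), (t, 3, 5), (t, 3, 7), (t, 3, 8), (t, 3, 9), (t, 35, 23), (t, 35, 28), (t, 35, 3), (t, 35, 35), (t, 35, 39), (t, 35, 5), (t, 35, 7), (t, 35, 8), (t, 35, 9), (t, 39, 23), (t, 39, 28), (t, 39, 3), (t, 39, 35), (t, 39, 39), (t, 39, 5), (t, 39, 7), (t, 39, 8), (t, 39, 9), (t, 5, 23), (t, 5, 28), (t, 5, 3), (t, 5, 35), (t, 5, 39), (t, 5, 5), (t, 5, 7), (t, 5, 8), (t, 5, 9), (t, 7, 23), (t, 7, 28), (t, 7, 3), (t, 7, 35), (t, 7, 39), (t, 7, 5), (t, 7, 7), (t, 7, 8), (t, 7, 9), (t, 8, 23), (t, 8, 28), (t, 8, 3), (t, 8, 35), (t, 8, 39), (t, 8, 5), (t, 8, 7), (t, 8, 8), (t, 8, 9), (t, 9, 23), (t, 9, 28), (t, 9, 3), (t, 9, 35), (t, 9, 39), (t, 9, 5), (t, 9, 7), (t, 9, 8), (t, 9, 9)}.
Apply σ_{G != G2}; surviving tuples: {(t, 23, 28), (t, 23, 3), (t, 23, 35), (t, 23, 39), (t, 23, 5), (t, 23, 7), (t, 23, 8), (t, 23, 9), (t, 28, 23), (t, 28, 3), (t, 28, 35), (t, 28, 39), (t, 28, 5), (t, 28, 7), (t, 28, 8), (t, 28, 9), (t, 3, 23), (t, 3, 28), (t, 3, 35), (t, 3, 39), (t, 3, 5), (t, 3, 7), (t, 3, 8), (t, 3, 9), (t, 35, 23), (t, 35, 28), (t, 35, 3), (t, 35, 39), (t, 35, 5), (t, 35, 7), (t, 35, 8), (t, 35, 9), (t, 39, 23), (t, 39, 28), (t, 39, 3), (t, 39, 35), (t, 39, 5), (t, 39, 7), (t, 39, 8), (t, 39, 9), (t, 5, 23), (t, 5, 28), (t, 5, 3), (t, 5, 35), (t, 5, 39), (t, 5, 7), (t, 5, 8), (t, 5, 9), (t, 7, 23), (t, 7, 28), (t, 7, 3), (t, 7, 35), (t, 7, 39), (t, 7, 5), (t, 7, 8), (t, 7, 9), (t, 8, 23), (t, 8, 28), (t, 8, 3), (t, 8, 35), (t, 8, 39), (t, 8, 5), (t, 8, 7), (t, 8, 9), (t, 9, 23), (t, 9, 28), (t, 9, 3), (t, 9, 35), (t, 9, 39), (t, 9, 5), (t, 9, 7), (t, 9, 8)}
Keep only column(s) G2, A (63 duplicate(s) eliminated): {(23, t), (28, t), (3, t), (35, t), (39, t), (5, t), (7, t), (8, t), (9, t)}

{(23, t), (28, t), (3, t), (35, t), (39, t), (5, t), (7, t), (8, t), (9, t)}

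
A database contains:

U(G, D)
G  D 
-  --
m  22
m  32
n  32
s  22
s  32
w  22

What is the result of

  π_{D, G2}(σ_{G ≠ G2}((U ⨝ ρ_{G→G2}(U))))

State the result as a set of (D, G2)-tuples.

{(22, m), (22, s), (22, w), (32, m), (32, n), (32, s)}

ρ[G→G2]: schema becomes (G2, D); tuples unchanged.
Natural join on D: {(m, 22, m), (m, 22, s), (m, 22, w), (m, 32, m), (m, 32, n), (m, 32, s), (n, 32, m), (n, 32, n), (n, 32, s), (s, 22, m), (s, 22, s), (s, 22, w), (s, 32, m), (s, 32, n), (s, 32, s), (w, 22, m), (w, 22, s), (w, 22, w)}
Apply σ_{G ≠ G2}; surviving tuples: {(m, 22, s), (m, 22, w), (m, 32, n), (m, 32, s), (n, 32, m), (n, 32, s), (s, 22, m), (s, 22, w), (s, 32, m), (s, 32, n), (w, 22, m), (w, 22, s)}
Keep only column(s) D, G2 (6 duplicate(s) eliminated): {(22, m), (22, s), (22, w), (32, m), (32, n), (32, s)}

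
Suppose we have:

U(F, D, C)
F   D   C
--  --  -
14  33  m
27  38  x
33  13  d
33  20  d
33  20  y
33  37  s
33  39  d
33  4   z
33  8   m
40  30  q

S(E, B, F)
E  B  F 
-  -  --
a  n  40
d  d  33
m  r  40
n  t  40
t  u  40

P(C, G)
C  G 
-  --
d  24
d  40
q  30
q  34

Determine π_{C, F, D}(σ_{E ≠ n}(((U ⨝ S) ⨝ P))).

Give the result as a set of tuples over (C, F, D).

U ⋈ S (natural join on F): {(33, 13, d, d, d), (33, 20, d, d, d), (33, 20, y, d, d), (33, 37, s, d, d), (33, 39, d, d, d), (33, 4, z, d, d), (33, 8, m, d, d), (40, 30, q, a, n), (40, 30, q, m, r), (40, 30, q, n, t), (40, 30, q, t, u)}
(U ⨝ S) ⋈ P (natural join on C): {(33, 13, d, d, d, 24), (33, 13, d, d, d, 40), (33, 20, d, d, d, 24), (33, 20, d, d, d, 40), (33, 39, d, d, d, 24), (33, 39, d, d, d, 40), (40, 30, q, a, n, 30), (40, 30, q, a, n, 34), (40, 30, q, m, r, 30), (40, 30, q, m, r, 34), (40, 30, q, n, t, 30), (40, 30, q, n, t, 34), (40, 30, q, t, u, 30), (40, 30, q, t, u, 34)}
Apply σ_{E ≠ n}; surviving tuples: {(33, 13, d, d, d, 24), (33, 13, d, d, d, 40), (33, 20, d, d, d, 24), (33, 20, d, d, d, 40), (33, 39, d, d, d, 24), (33, 39, d, d, d, 40), (40, 30, q, a, n, 30), (40, 30, q, a, n, 34), (40, 30, q, m, r, 30), (40, 30, q, m, r, 34), (40, 30, q, t, u, 30), (40, 30, q, t, u, 34)}
Keep only column(s) C, F, D (8 duplicate(s) eliminated): {(d, 33, 13), (d, 33, 20), (d, 33, 39), (q, 40, 30)}

{(d, 33, 13), (d, 33, 20), (d, 33, 39), (q, 40, 30)}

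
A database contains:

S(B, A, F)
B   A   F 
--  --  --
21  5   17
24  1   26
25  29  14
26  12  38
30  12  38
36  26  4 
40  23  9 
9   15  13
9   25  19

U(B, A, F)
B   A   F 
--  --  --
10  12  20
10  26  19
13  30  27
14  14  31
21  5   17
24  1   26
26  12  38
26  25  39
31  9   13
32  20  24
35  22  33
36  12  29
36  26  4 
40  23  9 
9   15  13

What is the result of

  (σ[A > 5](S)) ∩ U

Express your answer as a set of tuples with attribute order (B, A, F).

{(26, 12, 38), (36, 26, 4), (40, 23, 9), (9, 15, 13)}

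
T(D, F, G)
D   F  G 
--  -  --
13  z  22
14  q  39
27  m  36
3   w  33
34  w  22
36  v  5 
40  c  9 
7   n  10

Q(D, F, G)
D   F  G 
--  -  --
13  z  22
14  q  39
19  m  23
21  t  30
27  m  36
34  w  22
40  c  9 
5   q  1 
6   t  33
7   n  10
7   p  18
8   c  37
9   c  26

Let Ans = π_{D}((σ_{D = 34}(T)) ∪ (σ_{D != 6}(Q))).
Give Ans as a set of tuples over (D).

{13, 14, 19, 21, 27, 34, 40, 5, 7, 8, 9}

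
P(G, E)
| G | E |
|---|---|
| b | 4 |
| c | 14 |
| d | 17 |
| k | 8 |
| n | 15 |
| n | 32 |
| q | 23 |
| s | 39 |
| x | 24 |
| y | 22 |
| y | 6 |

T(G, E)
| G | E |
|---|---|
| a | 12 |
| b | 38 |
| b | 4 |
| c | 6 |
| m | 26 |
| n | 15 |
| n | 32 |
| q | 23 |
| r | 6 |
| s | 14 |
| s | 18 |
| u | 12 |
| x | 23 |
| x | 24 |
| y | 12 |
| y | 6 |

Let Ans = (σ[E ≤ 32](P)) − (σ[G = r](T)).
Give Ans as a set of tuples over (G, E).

{(b, 4), (c, 14), (d, 17), (k, 8), (n, 15), (n, 32), (q, 23), (x, 24), (y, 22), (y, 6)}

σ[E ≤ 32]: keep tuples satisfying E ≤ 32 → {(b, 4), (c, 14), (d, 17), (k, 8), (n, 15), (n, 32), (q, 23), (x, 24), (y, 22), (y, 6)}
σ[G = r]: keep tuples satisfying G = r → {(r, 6)}
Difference: {(b, 4), (c, 14), (d, 17), (k, 8), (n, 15), (n, 32), (q, 23), (x, 24), (y, 22), (y, 6)} with {(r, 6)} → {(b, 4), (c, 14), (d, 17), (k, 8), (n, 15), (n, 32), (q, 23), (x, 24), (y, 22), (y, 6)}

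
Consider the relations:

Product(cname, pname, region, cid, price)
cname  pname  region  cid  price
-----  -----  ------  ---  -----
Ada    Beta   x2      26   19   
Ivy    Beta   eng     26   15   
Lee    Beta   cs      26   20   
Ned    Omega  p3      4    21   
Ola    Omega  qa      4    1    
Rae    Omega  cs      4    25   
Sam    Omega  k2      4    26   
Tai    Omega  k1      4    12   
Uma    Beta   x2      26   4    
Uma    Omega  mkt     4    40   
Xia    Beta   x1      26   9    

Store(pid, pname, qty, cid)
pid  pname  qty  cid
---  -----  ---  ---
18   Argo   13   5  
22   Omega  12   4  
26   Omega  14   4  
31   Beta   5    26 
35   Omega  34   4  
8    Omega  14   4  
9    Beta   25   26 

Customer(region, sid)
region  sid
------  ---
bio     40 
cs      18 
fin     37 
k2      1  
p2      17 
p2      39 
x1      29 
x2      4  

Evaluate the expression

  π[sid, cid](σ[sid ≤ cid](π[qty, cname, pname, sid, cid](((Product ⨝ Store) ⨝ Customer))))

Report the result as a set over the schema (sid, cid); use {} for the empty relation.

Natural join on pname, cid: {(Ada, Beta, x2, 26, 19, 31, 5), (Ada, Beta, x2, 26, 19, 9, 25), (Ivy, Beta, eng, 26, 15, 31, 5), (Ivy, Beta, eng, 26, 15, 9, 25), (Lee, Beta, cs, 26, 20, 31, 5), (Lee, Beta, cs, 26, 20, 9, 25), (Ned, Omega, p3, 4, 21, 22, 12), (Ned, Omega, p3, 4, 21, 26, 14), (Ned, Omega, p3, 4, 21, 35, 34), (Ned, Omega, p3, 4, 21, 8, 14), (Ola, Omega, qa, 4, 1, 22, 12), (Ola, Omega, qa, 4, 1, 26, 14), (Ola, Omega, qa, 4, 1, 35, 34), (Ola, Omega, qa, 4, 1, 8, 14), (Rae, Omega, cs, 4, 25, 22, 12), (Rae, Omega, cs, 4, 25, 26, 14), (Rae, Omega, cs, 4, 25, 35, 34), (Rae, Omega, cs, 4, 25, 8, 14), (Sam, Omega, k2, 4, 26, 22, 12), (Sam, Omega, k2, 4, 26, 26, 14), (Sam, Omega, k2, 4, 26, 35, 34), (Sam, Omega, k2, 4, 26, 8, 14), (Tai, Omega, k1, 4, 12, 22, 12), (Tai, Omega, k1, 4, 12, 26, 14), (Tai, Omega, k1, 4, 12, 35, 34), (Tai, Omega, k1, 4, 12, 8, 14), (Uma, Beta, x2, 26, 4, 31, 5), (Uma, Beta, x2, 26, 4, 9, 25), (Uma, Omega, mkt, 4, 40, 22, 12), (Uma, Omega, mkt, 4, 40, 26, 14), (Uma, Omega, mkt, 4, 40, 35, 34), (Uma, Omega, mkt, 4, 40, 8, 14), (Xia, Beta, x1, 26, 9, 31, 5), (Xia, Beta, x1, 26, 9, 9, 25)}
Natural join on region: {(Ada, Beta, x2, 26, 19, 31, 5, 4), (Ada, Beta, x2, 26, 19, 9, 25, 4), (Lee, Beta, cs, 26, 20, 31, 5, 18), (Lee, Beta, cs, 26, 20, 9, 25, 18), (Rae, Omega, cs, 4, 25, 22, 12, 18), (Rae, Omega, cs, 4, 25, 26, 14, 18), (Rae, Omega, cs, 4, 25, 35, 34, 18), (Rae, Omega, cs, 4, 25, 8, 14, 18), (Sam, Omega, k2, 4, 26, 22, 12, 1), (Sam, Omega, k2, 4, 26, 26, 14, 1), (Sam, Omega, k2, 4, 26, 35, 34, 1), (Sam, Omega, k2, 4, 26, 8, 14, 1), (Uma, Beta, x2, 26, 4, 31, 5, 4), (Uma, Beta, x2, 26, 4, 9, 25, 4), (Xia, Beta, x1, 26, 9, 31, 5, 29), (Xia, Beta, x1, 26, 9, 9, 25, 29)}
Keep only column(s) qty, cname, pname, sid, cid (2 duplicate(s) eliminated): {(12, Rae, Omega, 18, 4), (12, Sam, Omega, 1, 4), (14, Rae, Omega, 18, 4), (14, Sam, Omega, 1, 4), (25, Ada, Beta, 4, 26), (25, Lee, Beta, 18, 26), (25, Uma, Beta, 4, 26), (25, Xia, Beta, 29, 26), (34, Rae, Omega, 18, 4), (34, Sam, Omega, 1, 4), (5, Ada, Beta, 4, 26), (5, Lee, Beta, 18, 26), (5, Uma, Beta, 4, 26), (5, Xia, Beta, 29, 26)}
Apply σ_{sid ≤ cid}; surviving tuples: {(12, Sam, Omega, 1, 4), (14, Sam, Omega, 1, 4), (25, Ada, Beta, 4, 26), (25, Lee, Beta, 18, 26), (25, Uma, Beta, 4, 26), (34, Sam, Omega, 1, 4), (5, Ada, Beta, 4, 26), (5, Lee, Beta, 18, 26), (5, Uma, Beta, 4, 26)}
Keep only column(s) sid, cid (6 duplicate(s) eliminated): {(1, 4), (18, 26), (4, 26)}

{(1, 4), (18, 26), (4, 26)}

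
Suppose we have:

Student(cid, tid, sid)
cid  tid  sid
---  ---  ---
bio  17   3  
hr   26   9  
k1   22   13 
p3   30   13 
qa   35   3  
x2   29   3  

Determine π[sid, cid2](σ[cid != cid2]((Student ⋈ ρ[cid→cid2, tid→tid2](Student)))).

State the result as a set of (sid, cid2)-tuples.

ρ[cid→cid2, tid→tid2]: schema becomes (cid2, tid2, sid); tuples unchanged.
Natural join on sid: {(bio, 17, 3, bio, 17), (bio, 17, 3, qa, 35), (bio, 17, 3, x2, 29), (hr, 26, 9, hr, 26), (k1, 22, 13, k1, 22), (k1, 22, 13, p3, 30), (p3, 30, 13, k1, 22), (p3, 30, 13, p3, 30), (qa, 35, 3, bio, 17), (qa, 35, 3, qa, 35), (qa, 35, 3, x2, 29), (x2, 29, 3, bio, 17), (x2, 29, 3, qa, 35), (x2, 29, 3, x2, 29)}
σ[cid != cid2]: keep tuples satisfying cid != cid2 → {(bio, 17, 3, qa, 35), (bio, 17, 3, x2, 29), (k1, 22, 13, p3, 30), (p3, 30, 13, k1, 22), (qa, 35, 3, bio, 17), (qa, 35, 3, x2, 29), (x2, 29, 3, bio, 17), (x2, 29, 3, qa, 35)}
π_{sid, cid2} gives {(13, k1), (13, p3), (3, bio), (3, qa), (3, x2)} (3 duplicate(s) eliminated).

{(13, k1), (13, p3), (3, bio), (3, qa), (3, x2)}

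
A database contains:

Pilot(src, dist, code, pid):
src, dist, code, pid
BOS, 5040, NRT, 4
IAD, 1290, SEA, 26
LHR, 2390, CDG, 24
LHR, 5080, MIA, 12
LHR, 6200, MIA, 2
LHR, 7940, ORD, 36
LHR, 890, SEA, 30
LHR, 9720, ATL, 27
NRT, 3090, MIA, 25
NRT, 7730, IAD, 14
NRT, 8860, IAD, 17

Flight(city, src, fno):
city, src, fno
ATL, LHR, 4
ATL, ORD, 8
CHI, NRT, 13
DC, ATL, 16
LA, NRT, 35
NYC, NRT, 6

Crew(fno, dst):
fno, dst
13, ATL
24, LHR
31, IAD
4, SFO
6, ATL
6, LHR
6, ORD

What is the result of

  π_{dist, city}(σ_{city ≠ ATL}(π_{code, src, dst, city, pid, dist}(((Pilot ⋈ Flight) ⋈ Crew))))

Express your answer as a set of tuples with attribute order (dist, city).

{(3090, CHI), (3090, NYC), (7730, CHI), (7730, NYC), (8860, CHI), (8860, NYC)}

Pilot ⋈ Flight (natural join on src): {(LHR, 2390, CDG, 24, ATL, 4), (LHR, 5080, MIA, 12, ATL, 4), (LHR, 6200, MIA, 2, ATL, 4), (LHR, 7940, ORD, 36, ATL, 4), (LHR, 890, SEA, 30, ATL, 4), (LHR, 9720, ATL, 27, ATL, 4), (NRT, 3090, MIA, 25, CHI, 13), (NRT, 3090, MIA, 25, LA, 35), (NRT, 3090, MIA, 25, NYC, 6), (NRT, 7730, IAD, 14, CHI, 13), (NRT, 7730, IAD, 14, LA, 35), (NRT, 7730, IAD, 14, NYC, 6), (NRT, 8860, IAD, 17, CHI, 13), (NRT, 8860, IAD, 17, LA, 35), (NRT, 8860, IAD, 17, NYC, 6)}
(Pilot ⋈ Flight) ⋈ Crew (natural join on fno): {(LHR, 2390, CDG, 24, ATL, 4, SFO), (LHR, 5080, MIA, 12, ATL, 4, SFO), (LHR, 6200, MIA, 2, ATL, 4, SFO), (LHR, 7940, ORD, 36, ATL, 4, SFO), (LHR, 890, SEA, 30, ATL, 4, SFO), (LHR, 9720, ATL, 27, ATL, 4, SFO), (NRT, 3090, MIA, 25, CHI, 13, ATL), (NRT, 3090, MIA, 25, NYC, 6, ATL), (NRT, 3090, MIA, 25, NYC, 6, LHR), (NRT, 3090, MIA, 25, NYC, 6, ORD), (NRT, 7730, IAD, 14, CHI, 13, ATL), (NRT, 7730, IAD, 14, NYC, 6, ATL), (NRT, 7730, IAD, 14, NYC, 6, LHR), (NRT, 7730, IAD, 14, NYC, 6, ORD), (NRT, 8860, IAD, 17, CHI, 13, ATL), (NRT, 8860, IAD, 17, NYC, 6, ATL), (NRT, 8860, IAD, 17, NYC, 6, LHR), (NRT, 8860, IAD, 17, NYC, 6, ORD)}
Projecting to code, src, dst, city, pid, dist: {(ATL, LHR, SFO, ATL, 27, 9720), (CDG, LHR, SFO, ATL, 24, 2390), (IAD, NRT, ATL, CHI, 14, 7730), (IAD, NRT, ATL, CHI, 17, 8860), (IAD, NRT, ATL, NYC, 14, 7730), (IAD, NRT, ATL, NYC, 17, 8860), (IAD, NRT, LHR, NYC, 14, 7730), (IAD, NRT, LHR, NYC, 17, 8860), (IAD, NRT, ORD, NYC, 14, 7730), (IAD, NRT, ORD, NYC, 17, 8860), (MIA, LHR, SFO, ATL, 12, 5080), (MIA, LHR, SFO, ATL, 2, 6200), (MIA, NRT, ATL, CHI, 25, 3090), (MIA, NRT, ATL, NYC, 25, 3090), (MIA, NRT, LHR, NYC, 25, 3090), (MIA, NRT, ORD, NYC, 25, 3090), (ORD, LHR, SFO, ATL, 36, 7940), (SEA, LHR, SFO, ATL, 30, 890)}
Apply σ_{city ≠ ATL}; surviving tuples: {(IAD, NRT, ATL, CHI, 14, 7730), (IAD, NRT, ATL, CHI, 17, 8860), (IAD, NRT, ATL, NYC, 14, 7730), (IAD, NRT, ATL, NYC, 17, 8860), (IAD, NRT, LHR, NYC, 14, 7730), (IAD, NRT, LHR, NYC, 17, 8860), (IAD, NRT, ORD, NYC, 14, 7730), (IAD, NRT, ORD, NYC, 17, 8860), (MIA, NRT, ATL, CHI, 25, 3090), (MIA, NRT, ATL, NYC, 25, 3090), (MIA, NRT, LHR, NYC, 25, 3090), (MIA, NRT, ORD, NYC, 25, 3090)}
Projecting to dist, city (6 duplicate(s) eliminated): {(3090, CHI), (3090, NYC), (7730, CHI), (7730, NYC), (8860, CHI), (8860, NYC)}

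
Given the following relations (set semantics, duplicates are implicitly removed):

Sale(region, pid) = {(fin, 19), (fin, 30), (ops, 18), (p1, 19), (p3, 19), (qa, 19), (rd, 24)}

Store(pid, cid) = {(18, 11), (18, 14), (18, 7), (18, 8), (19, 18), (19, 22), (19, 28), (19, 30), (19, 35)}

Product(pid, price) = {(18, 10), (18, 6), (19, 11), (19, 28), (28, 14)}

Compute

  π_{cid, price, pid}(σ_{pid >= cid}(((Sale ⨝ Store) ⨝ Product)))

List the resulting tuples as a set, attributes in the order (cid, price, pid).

{(11, 10, 18), (11, 6, 18), (14, 10, 18), (14, 6, 18), (18, 11, 19), (18, 28, 19), (7, 10, 18), (7, 6, 18), (8, 10, 18), (8, 6, 18)}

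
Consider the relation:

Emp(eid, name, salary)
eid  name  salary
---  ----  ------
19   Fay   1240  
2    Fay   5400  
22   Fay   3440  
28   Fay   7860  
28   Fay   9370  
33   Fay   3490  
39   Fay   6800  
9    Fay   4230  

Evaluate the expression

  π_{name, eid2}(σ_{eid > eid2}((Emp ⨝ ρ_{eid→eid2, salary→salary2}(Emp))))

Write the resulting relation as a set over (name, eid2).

{(Fay, 19), (Fay, 2), (Fay, 22), (Fay, 28), (Fay, 33), (Fay, 9)}

ρ[eid→eid2, salary→salary2]: schema becomes (eid2, name, salary2); tuples unchanged.
Joining Emp and ρ_{eid→eid2, salary→salary2}(Emp) on name yields {(19, Fay, 1240, 19, 1240), (19, Fay, 1240, 2, 5400), (19, Fay, 1240, 22, 3440), (19, Fay, 1240, 28, 7860), (19, Fay, 1240, 28, 9370), (19, Fay, 1240, 33, 3490), (19, Fay, 1240, 39, 6800), (19, Fay, 1240, 9, 4230), (2, Fay, 5400, 19, 1240), (2, Fay, 5400, 2, 5400), (2, Fay, 5400, 22, 3440), (2, Fay, 5400, 28, 7860), (2, Fay, 5400, 28, 9370), (2, Fay, 5400, 33, 3490), (2, Fay, 5400, 39, 6800), (2, Fay, 5400, 9, 4230), (22, Fay, 3440, 19, 1240), (22, Fay, 3440, 2, 5400), (22, Fay, 3440, 22, 3440), (22, Fay, 3440, 28, 7860), (22, Fay, 3440, 28, 9370), (22, Fay, 3440, 33, 3490), (22, Fay, 3440, 39, 6800), (22, Fay, 3440, 9, 4230), (28, Fay, 7860, 19, 1240), (28, Fay, 7860, 2, 5400), (28, Fay, 7860, 22, 3440), (28, Fay, 7860, 28, 7860), (28, Fay, 7860, 28, 9370), (28, Fay, 7860, 33, 3490), (28, Fay, 7860, 39, 6800), (28, Fay, 7860, 9, 4230), (28, Fay, 9370, 19, 1240), (28, Fay, 9370, 2, 5400), (28, Fay, 9370, 22, 3440), (28, Fay, 9370, 28, 7860), (28, Fay, 9370, 28, 9370), (28, Fay, 9370, 33, 3490), (28, Fay, 9370, 39, 6800), (28, Fay, 9370, 9, 4230), (33, Fay, 3490, 19, 1240), (33, Fay, 3490, 2, 5400), (33, Fay, 3490, 22, 3440), (33, Fay, 3490, 28, 7860), (33, Fay, 3490, 28, 9370), (33, Fay, 3490, 33, 3490), (33, Fay, 3490, 39, 6800), (33, Fay, 3490, 9, 4230), (39, Fay, 6800, 19, 1240), (39, Fay, 6800, 2, 5400), (39, Fay, 6800, 22, 3440), (39, Fay, 6800, 28, 7860), (39, Fay, 6800, 28, 9370), (39, Fay, 6800, 33, 3490), (39, Fay, 6800, 39, 6800), (39, Fay, 6800, 9, 4230), (9, Fay, 4230, 19, 1240), (9, Fay, 4230, 2, 5400), (9, Fay, 4230, 22, 3440), (9, Fay, 4230, 28, 7860), (9, Fay, 4230, 28, 9370), (9, Fay, 4230, 33, 3490), (9, Fay, 4230, 39, 6800), (9, Fay, 4230, 9, 4230)}.
Filtering on eid > eid2 leaves {(19, Fay, 1240, 2, 5400), (19, Fay, 1240, 9, 4230), (22, Fay, 3440, 19, 1240), (22, Fay, 3440, 2, 5400), (22, Fay, 3440, 9, 4230), (28, Fay, 7860, 19, 1240), (28, Fay, 7860, 2, 5400), (28, Fay, 7860, 22, 3440), (28, Fay, 7860, 9, 4230), (28, Fay, 9370, 19, 1240), (28, Fay, 9370, 2, 5400), (28, Fay, 9370, 22, 3440), (28, Fay, 9370, 9, 4230), (33, Fay, 3490, 19, 1240), (33, Fay, 3490, 2, 5400), (33, Fay, 3490, 22, 3440), (33, Fay, 3490, 28, 7860), (33, Fay, 3490, 28, 9370), (33, Fay, 3490, 9, 4230), (39, Fay, 6800, 19, 1240), (39, Fay, 6800, 2, 5400), (39, Fay, 6800, 22, 3440), (39, Fay, 6800, 28, 7860), (39, Fay, 6800, 28, 9370), (39, Fay, 6800, 33, 3490), (39, Fay, 6800, 9, 4230), (9, Fay, 4230, 2, 5400)}.
Keep only column(s) name, eid2 (21 duplicate(s) eliminated): {(Fay, 19), (Fay, 2), (Fay, 22), (Fay, 28), (Fay, 33), (Fay, 9)}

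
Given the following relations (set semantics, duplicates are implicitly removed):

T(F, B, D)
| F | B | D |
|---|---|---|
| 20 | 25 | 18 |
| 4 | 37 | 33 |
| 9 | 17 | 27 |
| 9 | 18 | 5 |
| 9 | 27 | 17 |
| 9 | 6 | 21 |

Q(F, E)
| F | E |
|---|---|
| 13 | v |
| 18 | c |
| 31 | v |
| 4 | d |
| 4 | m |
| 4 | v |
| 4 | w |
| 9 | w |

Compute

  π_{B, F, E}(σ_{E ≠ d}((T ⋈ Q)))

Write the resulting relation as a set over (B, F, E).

{(17, 9, w), (18, 9, w), (27, 9, w), (37, 4, m), (37, 4, v), (37, 4, w), (6, 9, w)}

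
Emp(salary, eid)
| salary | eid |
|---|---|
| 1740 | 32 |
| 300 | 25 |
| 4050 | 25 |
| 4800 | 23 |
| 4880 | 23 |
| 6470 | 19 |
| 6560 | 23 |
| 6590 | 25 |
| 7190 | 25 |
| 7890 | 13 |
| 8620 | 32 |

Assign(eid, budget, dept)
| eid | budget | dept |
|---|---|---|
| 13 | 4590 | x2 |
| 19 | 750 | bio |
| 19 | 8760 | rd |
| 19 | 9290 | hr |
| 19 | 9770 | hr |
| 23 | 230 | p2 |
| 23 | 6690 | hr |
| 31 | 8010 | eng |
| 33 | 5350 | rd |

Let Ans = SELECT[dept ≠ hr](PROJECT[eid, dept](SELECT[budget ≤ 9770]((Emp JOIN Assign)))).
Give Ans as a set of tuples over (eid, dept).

Emp ⋈ Assign (natural join on eid): {(4800, 23, 230, p2), (4800, 23, 6690, hr), (4880, 23, 230, p2), (4880, 23, 6690, hr), (6470, 19, 750, bio), (6470, 19, 8760, rd), (6470, 19, 9290, hr), (6470, 19, 9770, hr), (6560, 23, 230, p2), (6560, 23, 6690, hr), (7890, 13, 4590, x2)}
Selection budget ≤ 9770: {(4800, 23, 230, p2), (4800, 23, 6690, hr), (4880, 23, 230, p2), (4880, 23, 6690, hr), (6470, 19, 750, bio), (6470, 19, 8760, rd), (6470, 19, 9290, hr), (6470, 19, 9770, hr), (6560, 23, 230, p2), (6560, 23, 6690, hr), (7890, 13, 4590, x2)}
Projecting to eid, dept (5 duplicate(s) eliminated): {(13, x2), (19, bio), (19, hr), (19, rd), (23, hr), (23, p2)}
Selection dept ≠ hr: {(13, x2), (19, bio), (19, rd), (23, p2)}

{(13, x2), (19, bio), (19, rd), (23, p2)}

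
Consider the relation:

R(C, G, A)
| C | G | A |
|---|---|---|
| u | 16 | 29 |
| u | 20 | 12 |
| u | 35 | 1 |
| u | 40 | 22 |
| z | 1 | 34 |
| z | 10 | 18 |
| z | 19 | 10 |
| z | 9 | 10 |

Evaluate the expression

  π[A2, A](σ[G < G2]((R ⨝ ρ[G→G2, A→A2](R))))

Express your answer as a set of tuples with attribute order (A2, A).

{(1, 12), (1, 29), (10, 10), (10, 18), (10, 34), (12, 29), (18, 10), (18, 34), (22, 1), (22, 12), (22, 29)}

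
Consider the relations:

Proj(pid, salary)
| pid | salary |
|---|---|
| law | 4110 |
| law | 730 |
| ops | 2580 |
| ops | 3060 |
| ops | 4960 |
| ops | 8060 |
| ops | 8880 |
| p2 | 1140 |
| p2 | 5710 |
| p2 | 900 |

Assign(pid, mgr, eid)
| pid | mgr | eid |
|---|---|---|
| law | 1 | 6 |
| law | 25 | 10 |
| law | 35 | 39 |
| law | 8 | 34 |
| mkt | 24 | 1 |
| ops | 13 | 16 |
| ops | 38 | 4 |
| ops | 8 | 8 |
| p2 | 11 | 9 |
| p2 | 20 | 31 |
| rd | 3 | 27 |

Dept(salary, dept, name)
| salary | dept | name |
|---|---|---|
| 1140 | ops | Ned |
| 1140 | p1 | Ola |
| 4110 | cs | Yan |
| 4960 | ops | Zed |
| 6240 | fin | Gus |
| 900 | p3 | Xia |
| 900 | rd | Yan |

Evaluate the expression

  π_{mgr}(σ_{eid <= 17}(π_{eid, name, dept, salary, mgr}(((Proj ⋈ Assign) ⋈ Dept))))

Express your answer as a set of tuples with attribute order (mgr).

Proj ⋈ Assign (natural join on pid): {(law, 4110, 1, 6), (law, 4110, 25, 10), (law, 4110, 35, 39), (law, 4110, 8, 34), (law, 730, 1, 6), (law, 730, 25, 10), (law, 730, 35, 39), (law, 730, 8, 34), (ops, 2580, 13, 16), (ops, 2580, 38, 4), (ops, 2580, 8, 8), (ops, 3060, 13, 16), (ops, 3060, 38, 4), (ops, 3060, 8, 8), (ops, 4960, 13, 16), (ops, 4960, 38, 4), (ops, 4960, 8, 8), (ops, 8060, 13, 16), (ops, 8060, 38, 4), (ops, 8060, 8, 8), (ops, 8880, 13, 16), (ops, 8880, 38, 4), (ops, 8880, 8, 8), (p2, 1140, 11, 9), (p2, 1140, 20, 31), (p2, 5710, 11, 9), (p2, 5710, 20, 31), (p2, 900, 11, 9), (p2, 900, 20, 31)}
(Proj ⋈ Assign) ⋈ Dept (natural join on salary): {(law, 4110, 1, 6, cs, Yan), (law, 4110, 25, 10, cs, Yan), (law, 4110, 35, 39, cs, Yan), (law, 4110, 8, 34, cs, Yan), (ops, 4960, 13, 16, ops, Zed), (ops, 4960, 38, 4, ops, Zed), (ops, 4960, 8, 8, ops, Zed), (p2, 1140, 11, 9, ops, Ned), (p2, 1140, 11, 9, p1, Ola), (p2, 1140, 20, 31, ops, Ned), (p2, 1140, 20, 31, p1, Ola), (p2, 900, 11, 9, p3, Xia), (p2, 900, 11, 9, rd, Yan), (p2, 900, 20, 31, p3, Xia), (p2, 900, 20, 31, rd, Yan)}
π[eid, name, dept, salary, mgr]: project onto (eid, name, dept, salary, mgr) → {(10, Yan, cs, 4110, 25), (16, Zed, ops, 4960, 13), (31, Ned, ops, 1140, 20), (31, Ola, p1, 1140, 20), (31, Xia, p3, 900, 20), (31, Yan, rd, 900, 20), (34, Yan, cs, 4110, 8), (39, Yan, cs, 4110, 35), (4, Zed, ops, 4960, 38), (6, Yan, cs, 4110, 1), (8, Zed, ops, 4960, 8), (9, Ned, ops, 1140, 11), (9, Ola, p1, 1140, 11), (9, Xia, p3, 900, 11), (9, Yan, rd, 900, 11)}
Filtering on eid <= 17 leaves {(10, Yan, cs, 4110, 25), (16, Zed, ops, 4960, 13), (4, Zed, ops, 4960, 38), (6, Yan, cs, 4110, 1), (8, Zed, ops, 4960, 8), (9, Ned, ops, 1140, 11), (9, Ola, p1, 1140, 11), (9, Xia, p3, 900, 11), (9, Yan, rd, 900, 11)}.
π[mgr]: project onto (mgr) (3 duplicate(s) eliminated) → {1, 11, 13, 25, 38, 8}

{1, 11, 13, 25, 38, 8}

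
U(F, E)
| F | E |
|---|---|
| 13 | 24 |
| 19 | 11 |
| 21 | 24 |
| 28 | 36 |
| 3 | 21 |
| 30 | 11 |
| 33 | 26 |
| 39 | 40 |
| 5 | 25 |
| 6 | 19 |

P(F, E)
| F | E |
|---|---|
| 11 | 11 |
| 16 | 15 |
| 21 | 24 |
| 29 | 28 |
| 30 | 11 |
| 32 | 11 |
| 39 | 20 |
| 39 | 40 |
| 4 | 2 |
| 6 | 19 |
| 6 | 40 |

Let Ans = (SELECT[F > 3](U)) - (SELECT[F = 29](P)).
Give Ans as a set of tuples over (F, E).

Selection F > 3: {(13, 24), (19, 11), (21, 24), (28, 36), (30, 11), (33, 26), (39, 40), (5, 25), (6, 19)}
Selection F = 29: {(29, 28)}
Set difference of the two operands is {(13, 24), (19, 11), (21, 24), (28, 36), (30, 11), (33, 26), (39, 40), (5, 25), (6, 19)}.

{(13, 24), (19, 11), (21, 24), (28, 36), (30, 11), (33, 26), (39, 40), (5, 25), (6, 19)}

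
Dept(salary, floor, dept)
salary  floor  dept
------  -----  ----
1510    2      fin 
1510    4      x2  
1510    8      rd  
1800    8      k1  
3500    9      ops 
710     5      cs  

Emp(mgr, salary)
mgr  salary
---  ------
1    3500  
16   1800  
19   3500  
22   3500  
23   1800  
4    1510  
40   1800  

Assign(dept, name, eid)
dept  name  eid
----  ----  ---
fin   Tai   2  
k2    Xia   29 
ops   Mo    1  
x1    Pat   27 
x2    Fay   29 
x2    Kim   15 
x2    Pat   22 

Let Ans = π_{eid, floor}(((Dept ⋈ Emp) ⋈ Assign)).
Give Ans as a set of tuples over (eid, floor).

Natural join on salary: {(1510, 2, fin, 4), (1510, 4, x2, 4), (1510, 8, rd, 4), (1800, 8, k1, 16), (1800, 8, k1, 23), (1800, 8, k1, 40), (3500, 9, ops, 1), (3500, 9, ops, 19), (3500, 9, ops, 22)}
Natural join on dept: {(1510, 2, fin, 4, Tai, 2), (1510, 4, x2, 4, Fay, 29), (1510, 4, x2, 4, Kim, 15), (1510, 4, x2, 4, Pat, 22), (3500, 9, ops, 1, Mo, 1), (3500, 9, ops, 19, Mo, 1), (3500, 9, ops, 22, Mo, 1)}
π[eid, floor]: project onto (eid, floor) (2 duplicate(s) eliminated) → {(1, 9), (15, 4), (2, 2), (22, 4), (29, 4)}

{(1, 9), (15, 4), (2, 2), (22, 4), (29, 4)}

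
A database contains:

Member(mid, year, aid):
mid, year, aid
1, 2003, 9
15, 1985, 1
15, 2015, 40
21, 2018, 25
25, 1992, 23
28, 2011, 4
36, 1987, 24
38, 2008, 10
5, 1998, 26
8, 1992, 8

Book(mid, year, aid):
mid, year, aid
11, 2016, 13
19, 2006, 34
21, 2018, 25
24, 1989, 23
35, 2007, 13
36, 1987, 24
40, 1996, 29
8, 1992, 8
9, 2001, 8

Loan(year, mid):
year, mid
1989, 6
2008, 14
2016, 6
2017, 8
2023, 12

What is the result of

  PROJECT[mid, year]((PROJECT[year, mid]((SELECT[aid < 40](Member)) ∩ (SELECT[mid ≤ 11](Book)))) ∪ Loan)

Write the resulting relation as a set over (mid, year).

Selection aid < 40: {(1, 2003, 9), (15, 1985, 1), (21, 2018, 25), (25, 1992, 23), (28, 2011, 4), (36, 1987, 24), (38, 2008, 10), (5, 1998, 26), (8, 1992, 8)}
Selection mid ≤ 11: {(11, 2016, 13), (8, 1992, 8), (9, 2001, 8)}
Intersection: {(1, 2003, 9), (15, 1985, 1), (21, 2018, 25), (25, 1992, 23), (28, 2011, 4), (36, 1987, 24), (38, 2008, 10), (5, 1998, 26), (8, 1992, 8)} with {(11, 2016, 13), (8, 1992, 8), (9, 2001, 8)} → {(8, 1992, 8)}
π_{year, mid} gives {(1992, 8)}.
Union: {(1992, 8)} with {(1989, 6), (2008, 14), (2016, 6), (2017, 8), (2023, 12)} → {(1989, 6), (1992, 8), (2008, 14), (2016, 6), (2017, 8), (2023, 12)}
π_{mid, year} gives {(12, 2023), (14, 2008), (6, 1989), (6, 2016), (8, 1992), (8, 2017)}.

{(12, 2023), (14, 2008), (6, 1989), (6, 2016), (8, 1992), (8, 2017)}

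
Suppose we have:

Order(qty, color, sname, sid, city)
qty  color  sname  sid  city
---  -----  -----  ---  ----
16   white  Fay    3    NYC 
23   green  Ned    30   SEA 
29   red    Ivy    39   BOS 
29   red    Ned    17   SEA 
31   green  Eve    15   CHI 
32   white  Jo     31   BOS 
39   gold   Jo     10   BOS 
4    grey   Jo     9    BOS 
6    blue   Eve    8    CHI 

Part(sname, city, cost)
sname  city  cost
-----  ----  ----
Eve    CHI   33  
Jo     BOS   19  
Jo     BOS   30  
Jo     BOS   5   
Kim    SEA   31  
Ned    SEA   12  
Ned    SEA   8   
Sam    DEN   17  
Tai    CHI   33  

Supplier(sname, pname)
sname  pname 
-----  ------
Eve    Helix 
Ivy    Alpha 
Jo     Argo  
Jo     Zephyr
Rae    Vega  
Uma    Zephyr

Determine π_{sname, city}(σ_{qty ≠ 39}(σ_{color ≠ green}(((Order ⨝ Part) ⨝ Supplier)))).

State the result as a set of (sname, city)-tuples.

Joining Order and Part on sname, city yields {(23, green, Ned, 30, SEA, 12), (23, green, Ned, 30, SEA, 8), (29, red, Ned, 17, SEA, 12), (29, red, Ned, 17, SEA, 8), (31, green, Eve, 15, CHI, 33), (32, white, Jo, 31, BOS, 19), (32, white, Jo, 31, BOS, 30), (32, white, Jo, 31, BOS, 5), (39, gold, Jo, 10, BOS, 19), (39, gold, Jo, 10, BOS, 30), (39, gold, Jo, 10, BOS, 5), (4, grey, Jo, 9, BOS, 19), (4, grey, Jo, 9, BOS, 30), (4, grey, Jo, 9, BOS, 5), (6, blue, Eve, 8, CHI, 33)}.
Joining (Order ⨝ Part) and Supplier on sname yields {(31, green, Eve, 15, CHI, 33, Helix), (32, white, Jo, 31, BOS, 19, Argo), (32, white, Jo, 31, BOS, 19, Zephyr), (32, white, Jo, 31, BOS, 30, Argo), (32, white, Jo, 31, BOS, 30, Zephyr), (32, white, Jo, 31, BOS, 5, Argo), (32, white, Jo, 31, BOS, 5, Zephyr), (39, gold, Jo, 10, BOS, 19, Argo), (39, gold, Jo, 10, BOS, 19, Zephyr), (39, gold, Jo, 10, BOS, 30, Argo), (39, gold, Jo, 10, BOS, 30, Zephyr), (39, gold, Jo, 10, BOS, 5, Argo), (39, gold, Jo, 10, BOS, 5, Zephyr), (4, grey, Jo, 9, BOS, 19, Argo), (4, grey, Jo, 9, BOS, 19, Zephyr), (4, grey, Jo, 9, BOS, 30, Argo), (4, grey, Jo, 9, BOS, 30, Zephyr), (4, grey, Jo, 9, BOS, 5, Argo), (4, grey, Jo, 9, BOS, 5, Zephyr), (6, blue, Eve, 8, CHI, 33, Helix)}.
Filtering on color ≠ green leaves {(32, white, Jo, 31, BOS, 19, Argo), (32, white, Jo, 31, BOS, 19, Zephyr), (32, white, Jo, 31, BOS, 30, Argo), (32, white, Jo, 31, BOS, 30, Zephyr), (32, white, Jo, 31, BOS, 5, Argo), (32, white, Jo, 31, BOS, 5, Zephyr), (39, gold, Jo, 10, BOS, 19, Argo), (39, gold, Jo, 10, BOS, 19, Zephyr), (39, gold, Jo, 10, BOS, 30, Argo), (39, gold, Jo, 10, BOS, 30, Zephyr), (39, gold, Jo, 10, BOS, 5, Argo), (39, gold, Jo, 10, BOS, 5, Zephyr), (4, grey, Jo, 9, BOS, 19, Argo), (4, grey, Jo, 9, BOS, 19, Zephyr), (4, grey, Jo, 9, BOS, 30, Argo), (4, grey, Jo, 9, BOS, 30, Zephyr), (4, grey, Jo, 9, BOS, 5, Argo), (4, grey, Jo, 9, BOS, 5, Zephyr), (6, blue, Eve, 8, CHI, 33, Helix)}.
Filtering on qty ≠ 39 leaves {(32, white, Jo, 31, BOS, 19, Argo), (32, white, Jo, 31, BOS, 19, Zephyr), (32, white, Jo, 31, BOS, 30, Argo), (32, white, Jo, 31, BOS, 30, Zephyr), (32, white, Jo, 31, BOS, 5, Argo), (32, white, Jo, 31, BOS, 5, Zephyr), (4, grey, Jo, 9, BOS, 19, Argo), (4, grey, Jo, 9, BOS, 19, Zephyr), (4, grey, Jo, 9, BOS, 30, Argo), (4, grey, Jo, 9, BOS, 30, Zephyr), (4, grey, Jo, 9, BOS, 5, Argo), (4, grey, Jo, 9, BOS, 5, Zephyr), (6, blue, Eve, 8, CHI, 33, Helix)}.
π_{sname, city} gives {(Eve, CHI), (Jo, BOS)} (11 duplicate(s) eliminated).

{(Eve, CHI), (Jo, BOS)}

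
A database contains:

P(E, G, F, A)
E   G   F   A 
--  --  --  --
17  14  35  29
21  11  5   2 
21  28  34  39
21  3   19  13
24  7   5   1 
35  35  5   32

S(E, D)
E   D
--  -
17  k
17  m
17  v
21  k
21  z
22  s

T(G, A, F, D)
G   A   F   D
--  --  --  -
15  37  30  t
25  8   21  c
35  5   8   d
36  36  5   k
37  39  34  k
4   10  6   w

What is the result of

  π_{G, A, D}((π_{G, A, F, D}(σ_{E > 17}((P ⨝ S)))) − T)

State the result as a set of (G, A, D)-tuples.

Natural join on E: {(17, 14, 35, 29, k), (17, 14, 35, 29, m), (17, 14, 35, 29, v), (21, 11, 5, 2, k), (21, 11, 5, 2, z), (21, 28, 34, 39, k), (21, 28, 34, 39, z), (21, 3, 19, 13, k), (21, 3, 19, 13, z)}
Apply σ_{E > 17}; surviving tuples: {(21, 11, 5, 2, k), (21, 11, 5, 2, z), (21, 28, 34, 39, k), (21, 28, 34, 39, z), (21, 3, 19, 13, k), (21, 3, 19, 13, z)}
Keep only column(s) G, A, F, D: {(11, 2, 5, k), (11, 2, 5, z), (28, 39, 34, k), (28, 39, 34, z), (3, 13, 19, k), (3, 13, 19, z)}
Set difference of the two operands is {(11, 2, 5, k), (11, 2, 5, z), (28, 39, 34, k), (28, 39, 34, z), (3, 13, 19, k), (3, 13, 19, z)}.
Keep only column(s) G, A, D: {(11, 2, k), (11, 2, z), (28, 39, k), (28, 39, z), (3, 13, k), (3, 13, z)}

{(11, 2, k), (11, 2, z), (28, 39, k), (28, 39, z), (3, 13, k), (3, 13, z)}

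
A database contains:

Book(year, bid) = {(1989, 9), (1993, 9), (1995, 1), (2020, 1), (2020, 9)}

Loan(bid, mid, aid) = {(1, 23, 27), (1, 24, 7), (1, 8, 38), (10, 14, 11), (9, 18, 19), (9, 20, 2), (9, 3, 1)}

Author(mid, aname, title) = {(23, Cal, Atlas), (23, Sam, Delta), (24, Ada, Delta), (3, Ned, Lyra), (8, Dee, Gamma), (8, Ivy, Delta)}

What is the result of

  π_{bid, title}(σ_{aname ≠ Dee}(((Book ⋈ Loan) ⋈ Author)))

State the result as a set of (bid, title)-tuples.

{(1, Atlas), (1, Delta), (9, Lyra)}

Book ⋈ Loan (natural join on bid): {(1989, 9, 18, 19), (1989, 9, 20, 2), (1989, 9, 3, 1), (1993, 9, 18, 19), (1993, 9, 20, 2), (1993, 9, 3, 1), (1995, 1, 23, 27), (1995, 1, 24, 7), (1995, 1, 8, 38), (2020, 1, 23, 27), (2020, 1, 24, 7), (2020, 1, 8, 38), (2020, 9, 18, 19), (2020, 9, 20, 2), (2020, 9, 3, 1)}
(Book ⋈ Loan) ⋈ Author (natural join on mid): {(1989, 9, 3, 1, Ned, Lyra), (1993, 9, 3, 1, Ned, Lyra), (1995, 1, 23, 27, Cal, Atlas), (1995, 1, 23, 27, Sam, Delta), (1995, 1, 24, 7, Ada, Delta), (1995, 1, 8, 38, Dee, Gamma), (1995, 1, 8, 38, Ivy, Delta), (2020, 1, 23, 27, Cal, Atlas), (2020, 1, 23, 27, Sam, Delta), (2020, 1, 24, 7, Ada, Delta), (2020, 1, 8, 38, Dee, Gamma), (2020, 1, 8, 38, Ivy, Delta), (2020, 9, 3, 1, Ned, Lyra)}
Apply σ_{aname ≠ Dee}; surviving tuples: {(1989, 9, 3, 1, Ned, Lyra), (1993, 9, 3, 1, Ned, Lyra), (1995, 1, 23, 27, Cal, Atlas), (1995, 1, 23, 27, Sam, Delta), (1995, 1, 24, 7, Ada, Delta), (1995, 1, 8, 38, Ivy, Delta), (2020, 1, 23, 27, Cal, Atlas), (2020, 1, 23, 27, Sam, Delta), (2020, 1, 24, 7, Ada, Delta), (2020, 1, 8, 38, Ivy, Delta), (2020, 9, 3, 1, Ned, Lyra)}
π[bid, title]: project onto (bid, title) (8 duplicate(s) eliminated) → {(1, Atlas), (1, Delta), (9, Lyra)}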